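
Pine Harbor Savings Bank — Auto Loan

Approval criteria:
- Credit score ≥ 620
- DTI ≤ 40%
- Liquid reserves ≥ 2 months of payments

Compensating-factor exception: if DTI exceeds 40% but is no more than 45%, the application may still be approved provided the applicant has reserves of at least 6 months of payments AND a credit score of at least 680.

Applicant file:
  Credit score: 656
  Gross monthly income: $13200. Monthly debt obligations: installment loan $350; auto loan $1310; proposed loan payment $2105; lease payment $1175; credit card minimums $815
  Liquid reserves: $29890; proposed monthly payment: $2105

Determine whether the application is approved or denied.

Denied

Credit score 656 ≥ 620 (meets base)
Total debts = (350 + 1,310 + 2,105 + 1,175 + 815) = 5,755. DTI = 5,755/13,200 = 43.6% > 40% — standard DTI limit exceeded.
Reserves: 29,890 ÷ 2,105 = 14.2 months (meets 2-month minimum)
43.6% falls in the override range (40%–45%), so the compensating-factor test applies.
Reserves 14.2 ≥ 6 months; credit score 656 < 680.
Compensating-factor requirement not fully met.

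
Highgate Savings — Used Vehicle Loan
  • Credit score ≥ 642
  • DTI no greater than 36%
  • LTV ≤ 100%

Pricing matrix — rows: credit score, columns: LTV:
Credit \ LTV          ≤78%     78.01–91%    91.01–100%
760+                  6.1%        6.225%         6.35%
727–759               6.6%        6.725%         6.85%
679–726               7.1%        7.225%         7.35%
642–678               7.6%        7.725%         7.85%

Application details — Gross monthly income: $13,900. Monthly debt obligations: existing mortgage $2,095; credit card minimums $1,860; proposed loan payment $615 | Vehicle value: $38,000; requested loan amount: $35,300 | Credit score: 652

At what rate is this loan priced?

Credit score 652 ≥ 642; Total monthly debts = (2,095 + 1,860 + 615) = 4,570. DTI = 4,570/13,900 = 32.9% ≤ 36%
LTV = 35,300/38,000 = 92.9% ≤ 100%
Score 652 is in the 642–678 band; LTV 92.9% is in the 91.01–100% band → 7.85%.

7.85%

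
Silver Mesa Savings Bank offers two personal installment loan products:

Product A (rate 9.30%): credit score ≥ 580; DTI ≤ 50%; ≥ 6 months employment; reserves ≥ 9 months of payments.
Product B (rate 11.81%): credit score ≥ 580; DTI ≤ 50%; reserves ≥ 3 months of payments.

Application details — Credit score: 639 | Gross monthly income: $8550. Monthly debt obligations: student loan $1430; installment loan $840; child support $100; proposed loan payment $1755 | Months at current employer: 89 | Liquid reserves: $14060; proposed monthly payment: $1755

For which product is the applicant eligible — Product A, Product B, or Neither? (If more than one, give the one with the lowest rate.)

Product B

Total debts = (1,430 + 840 + 100 + 1,755) = 4,125; DTI = 4,125/8,550 = 48.2%.
Reserves = 14,060/1,755 = 8.0 months.
Product A: score 639 ≥ 580; DTI 48.2% ≤ 50%; employment 89 ≥ 6 mo; reserves 8.0 < 9 mo → does not qualify.
Product B: score 639 ≥ 580; DTI 48.2% ≤ 50%; reserves 8.0 ≥ 3 mo → qualifies.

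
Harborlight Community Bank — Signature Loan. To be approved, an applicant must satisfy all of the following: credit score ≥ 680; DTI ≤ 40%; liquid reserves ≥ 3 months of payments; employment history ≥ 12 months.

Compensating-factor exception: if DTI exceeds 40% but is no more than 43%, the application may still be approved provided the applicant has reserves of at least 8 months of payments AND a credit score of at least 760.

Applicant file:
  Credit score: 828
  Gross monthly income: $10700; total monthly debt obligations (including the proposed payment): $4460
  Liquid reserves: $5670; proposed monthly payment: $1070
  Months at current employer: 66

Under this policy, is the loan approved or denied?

Denied

Credit score 828 ≥ 680 (meets base)
DTI: 4,460 ÷ 10,700 = 41.7%, over the 40% base limit.
Liquid reserves cover 5,670/1,070 = 5.3 months — ≥ 3 required
Employment 66 ≥ 12 months
DTI 41.7% is within the 40%–43% exception band; checking compensating factors.
Reserves 5.3 < 8 months; credit score 828 ≥ 760.
Override conditions not both satisfied; exception does not apply.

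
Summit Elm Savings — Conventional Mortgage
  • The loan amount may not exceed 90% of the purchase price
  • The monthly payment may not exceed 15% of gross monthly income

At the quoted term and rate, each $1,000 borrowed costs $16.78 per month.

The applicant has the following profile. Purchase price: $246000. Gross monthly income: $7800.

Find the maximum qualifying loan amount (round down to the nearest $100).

$69,700

Payment cap: 15% × $7,800 = $1,170/month.
At $16.78 per $1,000, that supports 1,170/16.78 × 1,000 ≈ $69,725 → $69,700.
LTV cap: 90% × $246,000 = $221,400 → $221,400.
Binding constraint: payment-to-income.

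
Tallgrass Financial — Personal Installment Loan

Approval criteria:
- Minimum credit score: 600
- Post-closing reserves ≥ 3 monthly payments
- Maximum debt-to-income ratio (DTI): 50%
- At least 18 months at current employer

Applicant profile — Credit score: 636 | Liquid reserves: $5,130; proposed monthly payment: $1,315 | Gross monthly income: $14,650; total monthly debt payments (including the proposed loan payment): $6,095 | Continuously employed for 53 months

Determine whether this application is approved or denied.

Approved

Credit score 636 ≥ 600 (meets)
Reserves = 5,130/1,315 = 3.9 months ≥ 3
Debt-to-income = 6,095/14,650 = 41.6% — meets 50% limit
Employment 53 ≥ 18 months
All criteria satisfied.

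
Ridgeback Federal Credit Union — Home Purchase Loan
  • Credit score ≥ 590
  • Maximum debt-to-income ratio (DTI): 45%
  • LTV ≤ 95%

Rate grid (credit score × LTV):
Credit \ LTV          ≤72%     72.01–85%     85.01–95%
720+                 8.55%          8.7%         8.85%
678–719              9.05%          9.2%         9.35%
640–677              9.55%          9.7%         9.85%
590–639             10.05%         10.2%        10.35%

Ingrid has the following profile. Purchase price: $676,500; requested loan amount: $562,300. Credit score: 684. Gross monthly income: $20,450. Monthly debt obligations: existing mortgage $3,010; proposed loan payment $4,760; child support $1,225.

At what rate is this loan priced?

Credit score 684 ≥ 590; Total monthly debts = (3,010 + 4,760 + 1,225) = 8,995. DTI: 8,995 ÷ 20,450 = 44%, within the 45% cap
LTV = 562,300/676,500 = 83.1% ≤ 95%
Score 684 is in the 678–719 band; LTV 83.1% is in the 72.01–85% band → 9.2%.

9.2%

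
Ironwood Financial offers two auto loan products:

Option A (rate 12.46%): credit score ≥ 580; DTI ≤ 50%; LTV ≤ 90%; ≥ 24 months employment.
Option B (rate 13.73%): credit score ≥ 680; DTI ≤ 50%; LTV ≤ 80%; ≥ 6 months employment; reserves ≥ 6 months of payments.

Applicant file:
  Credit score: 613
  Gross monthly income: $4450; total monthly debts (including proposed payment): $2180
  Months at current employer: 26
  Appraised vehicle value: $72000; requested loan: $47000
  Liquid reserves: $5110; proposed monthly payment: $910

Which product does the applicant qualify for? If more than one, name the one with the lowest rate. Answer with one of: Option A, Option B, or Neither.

Option A

DTI = 2,180/4,450 = 49%.
LTV = 47,000/72,000 = 65.3%.
Reserves = 5,110/910 = 5.6 months.
Option A: score 613 ≥ 580; DTI 49% ≤ 50%; LTV 65.3% ≤ 90%; employment 26 ≥ 24 mo → qualifies.
Option B: score 613 < 680; DTI 49% ≤ 50%; LTV 65.3% ≤ 80%; employment 26 ≥ 6 mo; reserves 5.6 < 6 mo → does not qualify.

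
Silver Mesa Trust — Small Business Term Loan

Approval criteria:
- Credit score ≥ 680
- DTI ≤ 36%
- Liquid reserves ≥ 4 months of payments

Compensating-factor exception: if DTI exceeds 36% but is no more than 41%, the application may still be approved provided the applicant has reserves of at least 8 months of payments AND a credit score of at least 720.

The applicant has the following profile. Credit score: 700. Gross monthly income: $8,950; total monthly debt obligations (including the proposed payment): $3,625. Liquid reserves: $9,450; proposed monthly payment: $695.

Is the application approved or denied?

Denied

Credit score 700 ≥ 680 (meets base)
DTI: 3,625 ÷ 8,950 = 40.5%, over the 36% base limit.
Reserves = 9,450/695 = 13.6 months ≥ 4
40.5% falls in the override range (36%–41%), so the compensating-factor test applies.
Override check — reserves: 13.6 mo (ok); score: 700 (below 720).
Override conditions not both satisfied; exception does not apply.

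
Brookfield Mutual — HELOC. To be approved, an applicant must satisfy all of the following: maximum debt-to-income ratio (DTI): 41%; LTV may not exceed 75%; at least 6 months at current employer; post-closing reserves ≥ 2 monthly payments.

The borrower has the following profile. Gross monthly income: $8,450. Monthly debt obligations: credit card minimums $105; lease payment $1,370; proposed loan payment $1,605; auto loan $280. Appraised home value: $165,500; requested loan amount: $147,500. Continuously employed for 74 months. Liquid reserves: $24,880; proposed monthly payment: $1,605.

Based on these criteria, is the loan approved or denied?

Denied

Total monthly debts = (105 + 1,370 + 1,605 + 280) = 3,360. DTI: 3,360 ÷ 8,450 = 39.8%, within the 41% cap
Loan-to-value = 147,500/165,500 = 89.1% — fail (75% max)
Employment 74 ≥ 6 months
Reserves = 24,880/1,605 = 15.5 months ≥ 2
Fails on LTV.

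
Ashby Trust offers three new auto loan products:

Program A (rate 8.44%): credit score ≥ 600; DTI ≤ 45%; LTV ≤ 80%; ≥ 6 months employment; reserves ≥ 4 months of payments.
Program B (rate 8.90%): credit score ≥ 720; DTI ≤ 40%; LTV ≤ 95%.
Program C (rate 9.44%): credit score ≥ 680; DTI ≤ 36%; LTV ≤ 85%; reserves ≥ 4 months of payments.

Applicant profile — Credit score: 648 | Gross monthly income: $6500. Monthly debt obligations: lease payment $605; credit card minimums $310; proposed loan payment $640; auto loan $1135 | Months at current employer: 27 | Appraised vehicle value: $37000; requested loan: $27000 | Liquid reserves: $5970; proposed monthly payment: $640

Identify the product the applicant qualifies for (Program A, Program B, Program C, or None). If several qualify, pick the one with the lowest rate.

Total debts = (605 + 310 + 640 + 1,135) = 2,690; DTI = 2,690/6,500 = 41.4%.
LTV = 27,000/37,000 = 73%.
Reserves = 5,970/640 = 9.3 months.
Program A: score 648 ≥ 600; DTI 41.4% ≤ 45%; LTV 73% ≤ 80%; employment 27 ≥ 6 mo; reserves 9.3 ≥ 4 mo → qualifies.
Program B: score 648 < 720; DTI 41.4% > 40%; LTV 73% ≤ 95% → does not qualify.
Program C: score 648 < 680; DTI 41.4% > 36%; LTV 73% ≤ 85%; reserves 9.3 ≥ 4 mo → does not qualify.

Program A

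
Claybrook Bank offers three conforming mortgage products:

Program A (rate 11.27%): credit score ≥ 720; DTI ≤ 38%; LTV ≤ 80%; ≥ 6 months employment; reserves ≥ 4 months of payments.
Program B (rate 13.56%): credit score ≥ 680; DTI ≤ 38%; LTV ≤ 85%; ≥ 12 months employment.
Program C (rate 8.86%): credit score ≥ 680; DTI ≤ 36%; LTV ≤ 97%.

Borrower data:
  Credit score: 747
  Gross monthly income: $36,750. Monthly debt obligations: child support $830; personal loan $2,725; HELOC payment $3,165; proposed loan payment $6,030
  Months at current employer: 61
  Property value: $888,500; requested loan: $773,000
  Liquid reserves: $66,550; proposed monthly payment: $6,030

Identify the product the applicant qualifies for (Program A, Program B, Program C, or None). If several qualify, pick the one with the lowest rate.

Total debts = (830 + 2,725 + 3,165 + 6,030) = 12,750; DTI = 12,750/36,750 = 34.7%.
LTV = 773,000/888,500 = 87%.
Reserves = 66,550/6,030 = 11.0 months.
Program A: score 747 ≥ 720; DTI 34.7% ≤ 38%; LTV 87% > 80%; employment 61 ≥ 6 mo; reserves 11.0 ≥ 4 mo → does not qualify.
Program B: score 747 ≥ 680; DTI 34.7% ≤ 38%; LTV 87% > 85%; employment 61 ≥ 12 mo → does not qualify.
Program C: score 747 ≥ 680; DTI 34.7% ≤ 36%; LTV 87% ≤ 97% → qualifies.

Program C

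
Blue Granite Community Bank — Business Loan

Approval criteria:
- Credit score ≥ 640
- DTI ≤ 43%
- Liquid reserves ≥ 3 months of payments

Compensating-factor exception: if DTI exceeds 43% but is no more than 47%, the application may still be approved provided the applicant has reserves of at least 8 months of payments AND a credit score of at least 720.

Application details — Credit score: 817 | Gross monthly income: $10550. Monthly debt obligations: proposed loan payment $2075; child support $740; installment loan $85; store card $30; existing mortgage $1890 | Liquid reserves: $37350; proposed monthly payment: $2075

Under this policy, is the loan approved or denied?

Approved

Credit score 817 ≥ 640 (meets base)
Total debts = (2,075 + 740 + 85 + 30 + 1,890) = 4,820. DTI: 4,820 ÷ 10,550 = 45.7%, over the 43% base limit.
Liquid reserves cover 37,350/2,075 = 18.0 months — ≥ 3 required
DTI 45.7% is within the 43%–47% exception band; checking compensating factors.
Reserves 18.0 ≥ 8 months; credit score 817 ≥ 720.
Both compensating conditions met → exception applies.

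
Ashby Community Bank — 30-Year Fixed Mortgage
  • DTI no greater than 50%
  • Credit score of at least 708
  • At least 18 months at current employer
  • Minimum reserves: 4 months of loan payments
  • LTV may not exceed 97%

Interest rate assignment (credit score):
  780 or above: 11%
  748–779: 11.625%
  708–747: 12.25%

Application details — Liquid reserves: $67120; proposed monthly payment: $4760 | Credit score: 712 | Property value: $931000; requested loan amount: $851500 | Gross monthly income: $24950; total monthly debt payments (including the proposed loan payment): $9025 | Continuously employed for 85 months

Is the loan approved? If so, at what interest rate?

Credit score 712 ≥ 708 (meets minimum)
Employment 85 ≥ 18 months
Reserves = 67,120/4,760 = 14.1 months ≥ 4
Debt-to-income = 9,025/24,950 = 36.2% — meets 50% limit
LTV = 851,500/931,000 = 91.5% ≤ 97%
All requirements met. Score 712 falls in the 708–747 tier → 12.25%.

Approved at 12.25%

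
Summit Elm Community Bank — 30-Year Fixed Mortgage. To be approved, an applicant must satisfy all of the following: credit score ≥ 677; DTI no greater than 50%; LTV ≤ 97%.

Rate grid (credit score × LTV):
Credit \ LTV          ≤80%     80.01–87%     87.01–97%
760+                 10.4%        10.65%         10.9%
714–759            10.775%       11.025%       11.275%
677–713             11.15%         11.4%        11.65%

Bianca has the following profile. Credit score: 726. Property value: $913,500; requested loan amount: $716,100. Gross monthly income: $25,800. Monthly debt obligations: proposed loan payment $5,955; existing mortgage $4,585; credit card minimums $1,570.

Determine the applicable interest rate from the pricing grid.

10.775%

Credit score 726 ≥ 677; Total monthly debts = (5,955 + 4,585 + 1,570) = 12,110. DTI: 12,110 ÷ 25,800 = 46.9%, within the 50% cap
LTV = 716,100/913,500 = 78.4% ≤ 97%
Score 726 is in the 714–759 band; LTV 78.4% is in the ≤80% band → 10.775%.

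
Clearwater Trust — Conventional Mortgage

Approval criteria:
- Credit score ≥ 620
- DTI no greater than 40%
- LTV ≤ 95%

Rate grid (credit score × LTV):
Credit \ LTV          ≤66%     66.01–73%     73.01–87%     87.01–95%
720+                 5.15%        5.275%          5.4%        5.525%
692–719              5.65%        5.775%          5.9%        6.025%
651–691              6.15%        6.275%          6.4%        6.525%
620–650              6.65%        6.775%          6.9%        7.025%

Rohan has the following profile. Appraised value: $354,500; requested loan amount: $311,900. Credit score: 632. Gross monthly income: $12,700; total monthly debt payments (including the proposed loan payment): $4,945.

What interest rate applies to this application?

7.025%

Credit score 632 ≥ 620; Debt-to-income = 4,945/12,700 = 38.9% — meets 40% limit
Loan-to-value = 311,900/354,500 = 88% — pass (95% max)
Credit 632 → row 620–650; LTV 88% → column 87.01–95%. Grid cell → 7.025%.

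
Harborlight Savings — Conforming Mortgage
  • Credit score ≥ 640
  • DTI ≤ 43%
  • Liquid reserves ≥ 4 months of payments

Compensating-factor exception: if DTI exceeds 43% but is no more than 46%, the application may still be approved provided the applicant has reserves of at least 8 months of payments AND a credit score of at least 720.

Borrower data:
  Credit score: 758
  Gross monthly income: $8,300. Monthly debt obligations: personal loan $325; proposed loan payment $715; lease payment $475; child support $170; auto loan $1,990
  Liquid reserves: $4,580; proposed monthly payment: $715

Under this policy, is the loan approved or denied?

Credit score 758 ≥ 640 (meets base)
Total debts = (325 + 715 + 475 + 170 + 1,990) = 3,675. DTI: 3,675 ÷ 8,300 = 44.3%, over the 43% base limit.
Liquid reserves cover 4,580/715 = 6.4 months — ≥ 4 required
44.3% falls in the override range (43%–46%), so the compensating-factor test applies.
Reserves 6.4 < 8 months; credit score 758 ≥ 720.
Override conditions not both satisfied; exception does not apply.

Denied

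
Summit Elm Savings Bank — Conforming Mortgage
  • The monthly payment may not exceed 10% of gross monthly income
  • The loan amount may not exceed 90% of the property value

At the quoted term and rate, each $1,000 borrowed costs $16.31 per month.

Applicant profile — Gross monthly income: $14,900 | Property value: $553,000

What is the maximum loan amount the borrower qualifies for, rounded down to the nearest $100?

$91,300

Payment cap: 10% × $14,900 = $1,490/month.
At $16.31 per $1,000, that supports 1,490/16.31 × 1,000 ≈ $91,354 → $91,300.
LTV cap: 90% × $553,000 = $497,700 → $497,700.
Binding constraint: payment-to-income.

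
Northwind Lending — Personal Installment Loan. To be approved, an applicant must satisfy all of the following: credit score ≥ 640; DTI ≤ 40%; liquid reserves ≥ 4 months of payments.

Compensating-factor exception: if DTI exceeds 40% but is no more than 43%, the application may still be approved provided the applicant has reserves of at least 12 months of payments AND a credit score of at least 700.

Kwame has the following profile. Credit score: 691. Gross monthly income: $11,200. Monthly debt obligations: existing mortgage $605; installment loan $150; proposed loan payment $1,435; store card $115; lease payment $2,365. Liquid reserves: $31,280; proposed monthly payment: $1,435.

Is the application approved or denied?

Denied

Credit score 691 ≥ 640 (meets base)
Total debts = (605 + 150 + 1,435 + 115 + 2,365) = 4,670. DTI: 4,670 ÷ 11,200 = 41.7%, over the 40% base limit.
Liquid reserves cover 31,280/1,435 = 21.8 months — ≥ 4 required
41.7% falls in the override range (40%–43%), so the compensating-factor test applies.
Reserves 21.8 ≥ 12 months; credit score 691 < 700.
Compensating-factor requirement not fully met.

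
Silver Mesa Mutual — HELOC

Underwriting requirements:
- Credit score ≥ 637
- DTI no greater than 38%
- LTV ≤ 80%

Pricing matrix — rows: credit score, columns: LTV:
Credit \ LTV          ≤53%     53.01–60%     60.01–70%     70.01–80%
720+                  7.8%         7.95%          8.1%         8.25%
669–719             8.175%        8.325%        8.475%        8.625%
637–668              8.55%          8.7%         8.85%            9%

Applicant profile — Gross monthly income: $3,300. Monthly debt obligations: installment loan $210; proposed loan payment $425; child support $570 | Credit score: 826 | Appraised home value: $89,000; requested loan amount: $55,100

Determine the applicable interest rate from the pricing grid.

Credit score 826 ≥ 637; Total monthly debts = (210 + 425 + 570) = 1,205. Debt-to-income = 1,205/3,300 = 36.5% — meets 38% limit
LTV: 55,100 ÷ 89,000 = 61.9%, within 80% cap
Credit 826 → row 720+; LTV 61.9% → column 60.01–70%. Grid cell → 8.1%.

8.1%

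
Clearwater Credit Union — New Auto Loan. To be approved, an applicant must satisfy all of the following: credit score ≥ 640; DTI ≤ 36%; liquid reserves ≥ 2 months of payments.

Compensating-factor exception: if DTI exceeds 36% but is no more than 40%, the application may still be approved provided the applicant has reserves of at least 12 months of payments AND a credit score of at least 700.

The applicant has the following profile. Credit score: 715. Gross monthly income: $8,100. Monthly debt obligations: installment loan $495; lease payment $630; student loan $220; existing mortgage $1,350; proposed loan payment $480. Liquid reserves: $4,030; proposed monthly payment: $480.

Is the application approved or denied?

Denied

Credit score 715 ≥ 640 (meets base)
Total debts = (495 + 630 + 220 + 1,350 + 480) = 3,175. DTI = 3,175/8,100 = 39.2% > 36% — standard DTI limit exceeded.
Reserves: 4,030 ÷ 480 = 8.4 months (meets 2-month minimum)
DTI 39.2% is within the 36%–40% exception band; checking compensating factors.
Override check — reserves: 8.4 mo (short of 12); score: 715 (ok).
Override conditions not both satisfied; exception does not apply.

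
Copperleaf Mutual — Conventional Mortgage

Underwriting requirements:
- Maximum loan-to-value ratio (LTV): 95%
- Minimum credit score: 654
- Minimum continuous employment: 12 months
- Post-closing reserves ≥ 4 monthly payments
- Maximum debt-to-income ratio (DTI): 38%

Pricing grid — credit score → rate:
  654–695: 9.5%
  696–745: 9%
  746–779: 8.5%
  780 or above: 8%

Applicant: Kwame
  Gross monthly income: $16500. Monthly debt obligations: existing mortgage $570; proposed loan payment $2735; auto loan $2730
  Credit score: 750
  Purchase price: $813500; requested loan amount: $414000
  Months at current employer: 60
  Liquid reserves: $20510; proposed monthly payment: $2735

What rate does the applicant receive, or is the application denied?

Credit score 750 ≥ 654 (meets minimum)
Employment 60 ≥ 12 months
LTV = 414,000/813,500 = 50.9% ≤ 95%
Liquid reserves cover 20,510/2,735 = 7.5 months — ≥ 4 required
Total monthly debts = (570 + 2,735 + 2,730) = 6,035. DTI = 6,035/16,500 = 36.6% ≤ 38%
All requirements met. Score 750 falls in the 746–779 tier → 8.5%.

Approved at 8.5%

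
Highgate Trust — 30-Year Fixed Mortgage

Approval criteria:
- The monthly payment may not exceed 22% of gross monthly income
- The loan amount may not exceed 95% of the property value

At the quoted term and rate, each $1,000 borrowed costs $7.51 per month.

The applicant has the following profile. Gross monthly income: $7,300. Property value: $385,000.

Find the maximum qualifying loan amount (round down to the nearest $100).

$213,800

Payment cap: 22% × $7,300 = $1,606/month.
At $7.51 per $1,000, that supports 1,606/7.51 × 1,000 ≈ $213,848 → $213,800.
LTV cap: 95% × $385,000 = $365,750 → $365,700.
Binding constraint: payment-to-income.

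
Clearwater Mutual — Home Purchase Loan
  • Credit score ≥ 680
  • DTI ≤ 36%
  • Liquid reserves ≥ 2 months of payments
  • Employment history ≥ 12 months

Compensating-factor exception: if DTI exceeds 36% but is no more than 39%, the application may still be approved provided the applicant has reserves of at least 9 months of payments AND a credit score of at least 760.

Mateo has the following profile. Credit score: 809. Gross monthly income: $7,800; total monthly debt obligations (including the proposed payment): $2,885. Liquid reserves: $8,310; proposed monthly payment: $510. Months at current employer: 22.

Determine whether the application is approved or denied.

Approved

Credit score 809 ≥ 680 (meets base)
DTI: 2,885 ÷ 7,800 = 37%, over the 36% base limit.
Liquid reserves cover 8,310/510 = 16.3 months — ≥ 2 required
Employment 22 ≥ 12 months
37% falls in the override range (36%–39%), so the compensating-factor test applies.
Reserves 16.3 ≥ 9 months; credit score 809 ≥ 760.
Both override conditions satisfied; DTI exception granted.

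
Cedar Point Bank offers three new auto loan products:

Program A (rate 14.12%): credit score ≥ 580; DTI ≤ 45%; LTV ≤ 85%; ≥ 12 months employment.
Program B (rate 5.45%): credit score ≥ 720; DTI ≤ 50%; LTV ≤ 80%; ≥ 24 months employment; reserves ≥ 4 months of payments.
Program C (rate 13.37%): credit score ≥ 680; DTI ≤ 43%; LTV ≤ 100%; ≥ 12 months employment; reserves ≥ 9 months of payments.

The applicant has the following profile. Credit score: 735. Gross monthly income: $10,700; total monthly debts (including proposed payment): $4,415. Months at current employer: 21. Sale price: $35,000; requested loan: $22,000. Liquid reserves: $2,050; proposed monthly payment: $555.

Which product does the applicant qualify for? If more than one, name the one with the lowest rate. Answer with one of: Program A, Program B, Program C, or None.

DTI = 4,415/10,700 = 41.3%.
LTV = 22,000/35,000 = 62.9%.
Reserves = 2,050/555 = 3.7 months.
Program A: score 735 ≥ 580; DTI 41.3% ≤ 45%; LTV 62.9% ≤ 85%; employment 21 ≥ 12 mo → qualifies.
Program B: score 735 ≥ 720; DTI 41.3% ≤ 50%; LTV 62.9% ≤ 80%; employment 21 < 24 mo; reserves 3.7 < 4 mo → does not qualify.
Program C: score 735 ≥ 680; DTI 41.3% ≤ 43%; LTV 62.9% ≤ 100%; employment 21 ≥ 12 mo; reserves 3.7 < 9 mo → does not qualify.

Program A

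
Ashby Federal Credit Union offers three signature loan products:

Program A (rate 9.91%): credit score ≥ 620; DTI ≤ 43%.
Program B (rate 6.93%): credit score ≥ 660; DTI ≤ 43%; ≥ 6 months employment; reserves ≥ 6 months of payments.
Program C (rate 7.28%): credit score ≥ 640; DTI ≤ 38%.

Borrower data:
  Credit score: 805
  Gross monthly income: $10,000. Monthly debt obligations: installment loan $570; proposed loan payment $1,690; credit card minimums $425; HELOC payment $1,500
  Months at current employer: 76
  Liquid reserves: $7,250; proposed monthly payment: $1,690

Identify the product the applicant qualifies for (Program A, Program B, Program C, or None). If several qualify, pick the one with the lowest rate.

Program A

Total debts = (570 + 1,690 + 425 + 1,500) = 4,185; DTI = 4,185/10,000 = 41.9%.
Reserves = 7,250/1,690 = 4.3 months.
Program A: score 805 ≥ 620; DTI 41.9% ≤ 43% → qualifies.
Program B: score 805 ≥ 660; DTI 41.9% ≤ 43%; employment 76 ≥ 6 mo; reserves 4.3 < 6 mo → does not qualify.
Program C: score 805 ≥ 640; DTI 41.9% > 38% → does not qualify.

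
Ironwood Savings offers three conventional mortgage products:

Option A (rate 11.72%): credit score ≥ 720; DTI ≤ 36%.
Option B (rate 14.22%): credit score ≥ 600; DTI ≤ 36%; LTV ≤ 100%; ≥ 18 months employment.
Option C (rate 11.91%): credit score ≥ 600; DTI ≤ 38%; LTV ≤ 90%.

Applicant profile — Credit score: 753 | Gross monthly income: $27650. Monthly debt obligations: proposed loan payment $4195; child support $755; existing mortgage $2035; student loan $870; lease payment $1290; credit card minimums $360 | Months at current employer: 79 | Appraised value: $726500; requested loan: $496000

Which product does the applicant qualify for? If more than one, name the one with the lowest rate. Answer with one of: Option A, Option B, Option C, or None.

Total debts = (4,195 + 755 + 2,035 + 870 + 1,290 + 360) = 9,505; DTI = 9,505/27,650 = 34.4%.
LTV = 496,000/726,500 = 68.3%.
Option A: score 753 ≥ 720; DTI 34.4% ≤ 36% → qualifies.
Option B: score 753 ≥ 600; DTI 34.4% ≤ 36%; LTV 68.3% ≤ 100%; employment 79 ≥ 18 mo → qualifies.
Option C: score 753 ≥ 600; DTI 34.4% ≤ 38%; LTV 68.3% ≤ 90% → qualifies.
Qualifying: Option A, Option B, Option C. Lowest rate is 11.72% → Option A.

Option A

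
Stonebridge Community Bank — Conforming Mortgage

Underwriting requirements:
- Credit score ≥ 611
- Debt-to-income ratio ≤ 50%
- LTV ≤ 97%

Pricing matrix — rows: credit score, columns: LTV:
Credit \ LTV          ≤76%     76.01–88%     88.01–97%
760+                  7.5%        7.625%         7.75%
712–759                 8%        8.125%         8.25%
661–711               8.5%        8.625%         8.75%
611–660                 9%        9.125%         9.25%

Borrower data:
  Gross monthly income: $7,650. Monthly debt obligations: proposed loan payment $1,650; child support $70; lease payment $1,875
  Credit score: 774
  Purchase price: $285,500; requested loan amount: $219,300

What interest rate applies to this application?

7.625%

Credit score 774 ≥ 611; Total monthly debts = (1,650 + 70 + 1,875) = 3,595. DTI = 3,595/7,650 = 47% ≤ 50%
LTV: 219,300 ÷ 285,500 = 76.8%, within 97% cap
Score 774 is in the 760+ band; LTV 76.8% is in the 76.01–88% band → 7.625%.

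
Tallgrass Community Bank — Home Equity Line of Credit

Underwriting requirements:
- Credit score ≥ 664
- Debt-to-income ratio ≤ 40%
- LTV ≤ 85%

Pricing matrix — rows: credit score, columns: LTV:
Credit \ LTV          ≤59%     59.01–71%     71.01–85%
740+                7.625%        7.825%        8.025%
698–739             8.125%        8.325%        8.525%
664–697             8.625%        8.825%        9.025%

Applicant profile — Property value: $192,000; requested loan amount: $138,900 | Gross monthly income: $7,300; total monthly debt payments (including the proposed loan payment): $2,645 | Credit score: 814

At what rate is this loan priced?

Credit score 814 ≥ 664; DTI: 2,645 ÷ 7,300 = 36.2%, within the 40% cap
Loan-to-value = 138,900/192,000 = 72.3% — pass (85% max)
Credit 814 → row 740+; LTV 72.3% → column 71.01–85%. Grid cell → 8.025%.

8.025%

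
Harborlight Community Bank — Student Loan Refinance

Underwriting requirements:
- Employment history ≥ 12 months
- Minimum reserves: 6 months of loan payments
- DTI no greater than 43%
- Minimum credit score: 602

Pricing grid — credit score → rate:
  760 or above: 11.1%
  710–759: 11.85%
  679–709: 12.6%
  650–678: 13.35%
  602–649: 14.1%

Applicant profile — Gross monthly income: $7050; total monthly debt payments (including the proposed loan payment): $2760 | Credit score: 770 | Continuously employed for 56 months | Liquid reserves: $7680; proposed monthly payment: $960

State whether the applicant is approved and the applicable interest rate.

Credit score 770 ≥ 602 (meets minimum)
Reserves = 7,680/960 = 8.0 months ≥ 6
Employment 56 ≥ 12 months
DTI = 2,760/7,050 = 39.1% ≤ 43%
All requirements met. Score 770 falls in the 760 or above tier → 11.1%.

Approved at 11.1%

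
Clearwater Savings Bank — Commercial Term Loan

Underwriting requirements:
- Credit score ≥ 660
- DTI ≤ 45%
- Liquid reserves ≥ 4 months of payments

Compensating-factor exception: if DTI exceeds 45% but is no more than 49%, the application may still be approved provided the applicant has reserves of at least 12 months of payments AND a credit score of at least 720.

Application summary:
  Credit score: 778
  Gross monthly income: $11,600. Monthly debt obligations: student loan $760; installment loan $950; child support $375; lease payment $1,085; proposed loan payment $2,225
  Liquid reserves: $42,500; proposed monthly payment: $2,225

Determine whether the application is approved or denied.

Credit score 778 ≥ 660 (meets base)
Total debts = (760 + 950 + 375 + 1,085 + 2,225) = 5,395. DTI = 5,395/11,600 = 46.5% > 45% — standard DTI limit exceeded.
Reserves = 42,500/2,225 = 19.1 months ≥ 4
DTI 46.5% is within the 45%–49% exception band; checking compensating factors.
Reserves 19.1 ≥ 12 months; credit score 778 ≥ 720.
Both override conditions satisfied; DTI exception granted.

Approved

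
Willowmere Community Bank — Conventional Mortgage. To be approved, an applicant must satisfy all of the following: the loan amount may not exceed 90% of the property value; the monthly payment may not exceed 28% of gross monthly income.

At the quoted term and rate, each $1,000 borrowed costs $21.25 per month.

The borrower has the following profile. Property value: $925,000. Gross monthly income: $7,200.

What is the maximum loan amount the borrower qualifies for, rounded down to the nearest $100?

Payment cap: 28% × $7,200 = $2,016/month.
At $21.25 per $1,000, that supports 2,016/21.25 × 1,000 ≈ $94,870 → $94,800.
LTV cap: 90% × $925,000 = $832,500 → $832,500.
Binding constraint: payment-to-income.

$94,800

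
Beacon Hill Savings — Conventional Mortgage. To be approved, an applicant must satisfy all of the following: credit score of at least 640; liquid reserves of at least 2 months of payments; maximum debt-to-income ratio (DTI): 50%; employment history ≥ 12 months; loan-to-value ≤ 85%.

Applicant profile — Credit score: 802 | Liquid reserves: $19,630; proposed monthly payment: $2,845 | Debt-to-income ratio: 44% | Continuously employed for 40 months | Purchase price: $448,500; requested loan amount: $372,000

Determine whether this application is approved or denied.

Approved

Credit score 802 ≥ 640 (meets)
Reserves: 19,630 ÷ 2,845 = 6.9 months (meets 2-month minimum)
Debt-to-income 44% vs 50% cap — pass
Employment 40 ≥ 12 months
LTV = 372,000/448,500 = 82.9% ≤ 85%
All criteria satisfied.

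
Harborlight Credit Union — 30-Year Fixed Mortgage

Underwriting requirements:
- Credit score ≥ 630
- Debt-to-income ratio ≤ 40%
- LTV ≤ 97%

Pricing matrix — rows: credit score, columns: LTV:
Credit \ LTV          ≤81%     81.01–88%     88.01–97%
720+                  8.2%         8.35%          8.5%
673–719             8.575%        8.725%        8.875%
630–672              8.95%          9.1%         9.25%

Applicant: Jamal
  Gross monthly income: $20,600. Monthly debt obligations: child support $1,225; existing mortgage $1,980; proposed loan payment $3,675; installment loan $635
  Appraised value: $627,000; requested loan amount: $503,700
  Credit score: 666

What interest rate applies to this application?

8.95%

Credit score 666 ≥ 630; Total monthly debts = (1,225 + 1,980 + 3,675 + 635) = 7,515. DTI: 7,515 ÷ 20,600 = 36.5%, within the 40% cap
LTV = 503,700/627,000 = 80.3% ≤ 97%
Row: 666 falls in 630–672. Column: 80.3% falls in ≤81%. Rate = 8.95%.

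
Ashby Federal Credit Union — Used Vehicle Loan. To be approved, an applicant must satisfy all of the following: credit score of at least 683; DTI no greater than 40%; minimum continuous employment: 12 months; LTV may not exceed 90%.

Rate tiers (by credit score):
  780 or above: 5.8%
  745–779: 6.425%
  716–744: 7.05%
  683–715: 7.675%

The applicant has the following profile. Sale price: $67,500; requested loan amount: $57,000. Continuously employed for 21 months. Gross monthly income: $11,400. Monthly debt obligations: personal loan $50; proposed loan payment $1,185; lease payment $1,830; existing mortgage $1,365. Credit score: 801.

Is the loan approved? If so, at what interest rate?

Credit score 801 ≥ 683 (meets minimum)
Employment 21 ≥ 12 months
Total monthly debts = (50 + 1,185 + 1,830 + 1,365) = 4,430. DTI = 4,430/11,400 = 38.9% ≤ 40%
Loan-to-value = 57,000/67,500 = 84.4% — pass (90% max)
All requirements met. Score 801 falls in the 780 or above tier → 5.8%.

Approved at 5.8%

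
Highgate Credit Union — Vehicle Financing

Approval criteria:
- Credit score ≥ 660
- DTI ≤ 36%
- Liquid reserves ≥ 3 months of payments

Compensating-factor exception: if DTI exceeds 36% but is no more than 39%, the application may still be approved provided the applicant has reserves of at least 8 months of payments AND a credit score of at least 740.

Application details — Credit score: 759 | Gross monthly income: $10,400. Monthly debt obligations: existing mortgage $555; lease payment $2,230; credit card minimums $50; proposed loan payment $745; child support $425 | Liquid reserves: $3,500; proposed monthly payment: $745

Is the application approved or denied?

Credit score 759 ≥ 660 (meets base)
Total debts = (555 + 2,230 + 50 + 745 + 425) = 4,005. DTI: 4,005 ÷ 10,400 = 38.5%, over the 36% base limit.
Reserves = 3,500/745 = 4.7 months ≥ 3
38.5% falls in the override range (36%–39%), so the compensating-factor test applies.
Reserves 4.7 < 8 months; credit score 759 ≥ 740.
Compensating-factor requirement not fully met.

Denied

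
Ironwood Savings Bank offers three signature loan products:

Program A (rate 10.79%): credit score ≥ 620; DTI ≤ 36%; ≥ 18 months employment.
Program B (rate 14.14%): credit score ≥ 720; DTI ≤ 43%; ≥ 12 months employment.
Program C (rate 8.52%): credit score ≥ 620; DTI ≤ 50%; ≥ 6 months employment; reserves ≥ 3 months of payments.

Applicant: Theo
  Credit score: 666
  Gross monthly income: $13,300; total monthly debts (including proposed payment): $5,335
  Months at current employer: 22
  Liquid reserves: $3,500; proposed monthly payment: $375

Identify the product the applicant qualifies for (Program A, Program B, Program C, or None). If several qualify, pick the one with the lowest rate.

DTI = 5,335/13,300 = 40.1%.
Reserves = 3,500/375 = 9.3 months.
Program A: score 666 ≥ 620; DTI 40.1% > 36%; employment 22 ≥ 18 mo → does not qualify.
Program B: score 666 < 720; DTI 40.1% ≤ 43%; employment 22 ≥ 12 mo → does not qualify.
Program C: score 666 ≥ 620; DTI 40.1% ≤ 50%; employment 22 ≥ 6 mo; reserves 9.3 ≥ 3 mo → qualifies.

Program C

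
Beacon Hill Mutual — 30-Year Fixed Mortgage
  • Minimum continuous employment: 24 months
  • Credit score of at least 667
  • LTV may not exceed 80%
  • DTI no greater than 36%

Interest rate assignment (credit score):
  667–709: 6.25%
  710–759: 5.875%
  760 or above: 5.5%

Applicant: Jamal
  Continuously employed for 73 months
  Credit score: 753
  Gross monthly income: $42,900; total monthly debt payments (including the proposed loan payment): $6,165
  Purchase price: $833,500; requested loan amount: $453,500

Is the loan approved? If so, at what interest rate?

Credit score 753 ≥ 667 (meets minimum)
LTV: 453,500 ÷ 833,500 = 54.4%, within 80% cap
Employment 73 ≥ 24 months
DTI: 6,165 ÷ 42,900 = 14.4%, within the 36% cap
All requirements met. Score 753 falls in the 710–759 tier → 5.875%.

Approved at 5.875%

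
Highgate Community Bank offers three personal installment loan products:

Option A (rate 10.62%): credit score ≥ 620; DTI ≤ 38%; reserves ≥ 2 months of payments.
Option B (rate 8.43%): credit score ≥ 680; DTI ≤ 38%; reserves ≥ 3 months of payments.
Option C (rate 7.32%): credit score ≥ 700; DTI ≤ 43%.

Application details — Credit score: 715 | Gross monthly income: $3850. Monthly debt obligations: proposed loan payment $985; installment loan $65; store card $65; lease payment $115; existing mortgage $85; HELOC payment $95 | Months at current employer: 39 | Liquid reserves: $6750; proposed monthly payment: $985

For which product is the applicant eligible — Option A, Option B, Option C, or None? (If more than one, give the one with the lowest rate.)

Option C

Total debts = (985 + 65 + 65 + 115 + 85 + 95) = 1,410; DTI = 1,410/3,850 = 36.6%.
Reserves = 6,750/985 = 6.9 months.
Option A: score 715 ≥ 620; DTI 36.6% ≤ 38%; reserves 6.9 ≥ 2 mo → qualifies.
Option B: score 715 ≥ 680; DTI 36.6% ≤ 38%; reserves 6.9 ≥ 3 mo → qualifies.
Option C: score 715 ≥ 700; DTI 36.6% ≤ 43% → qualifies.
Qualifying: Option A, Option B, Option C. Lowest rate is 7.32% → Option C.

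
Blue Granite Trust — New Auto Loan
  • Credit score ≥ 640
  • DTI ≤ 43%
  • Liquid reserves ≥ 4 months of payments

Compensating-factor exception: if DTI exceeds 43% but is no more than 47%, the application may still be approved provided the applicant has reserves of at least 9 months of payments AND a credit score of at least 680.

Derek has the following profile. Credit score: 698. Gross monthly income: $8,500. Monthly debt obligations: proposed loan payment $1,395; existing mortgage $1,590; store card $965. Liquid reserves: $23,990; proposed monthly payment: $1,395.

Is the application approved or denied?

Credit score 698 ≥ 640 (meets base)
Total debts = (1,395 + 1,590 + 965) = 3,950. DTI = 3,950/8,500 = 46.5% > 43% — standard DTI limit exceeded.
Reserves = 23,990/1,395 = 17.2 months ≥ 4
46.5% falls in the override range (43%–47%), so the compensating-factor test applies.
Reserves 17.2 ≥ 9 months; credit score 698 ≥ 680.
Both override conditions satisfied; DTI exception granted.

Approved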